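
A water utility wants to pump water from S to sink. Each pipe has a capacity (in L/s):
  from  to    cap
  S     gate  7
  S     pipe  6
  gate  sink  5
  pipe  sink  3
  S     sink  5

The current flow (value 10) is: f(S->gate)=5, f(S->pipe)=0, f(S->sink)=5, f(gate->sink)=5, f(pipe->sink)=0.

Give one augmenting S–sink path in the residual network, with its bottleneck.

Residual along S->pipe->sink: S->pipe: 6, pipe->sink: 3.
Bottleneck = min = 3.

S->pipe->sink, bottleneck 3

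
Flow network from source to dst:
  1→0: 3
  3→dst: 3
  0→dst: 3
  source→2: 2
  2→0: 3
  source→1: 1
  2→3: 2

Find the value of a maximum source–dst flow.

Augment source→2→3→dst: bottleneck 2. Total 2.
Augment source→1→0→dst: bottleneck 1. Total 3.
No augmenting path remains in the residual graph.

3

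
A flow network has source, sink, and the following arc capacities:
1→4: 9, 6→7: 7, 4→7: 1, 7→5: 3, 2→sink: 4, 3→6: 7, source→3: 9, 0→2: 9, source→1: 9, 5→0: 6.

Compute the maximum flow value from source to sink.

Augment source→3→6→7→5→0→2→sink: bottleneck 3. Total 3.
No augmenting path remains in the residual graph.

3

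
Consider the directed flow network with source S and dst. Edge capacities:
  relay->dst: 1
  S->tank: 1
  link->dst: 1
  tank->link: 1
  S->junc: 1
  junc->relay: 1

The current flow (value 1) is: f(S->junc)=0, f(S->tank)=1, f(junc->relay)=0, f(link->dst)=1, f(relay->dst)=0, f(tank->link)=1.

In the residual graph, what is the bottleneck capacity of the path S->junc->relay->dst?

Residual capacities along the path: S->junc: 1, junc->relay: 1, relay->dst: 1.
Minimum is 1.

1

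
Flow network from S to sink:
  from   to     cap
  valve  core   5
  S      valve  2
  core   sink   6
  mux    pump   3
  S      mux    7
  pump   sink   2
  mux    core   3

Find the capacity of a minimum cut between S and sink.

Max flow = 7 (via 3 augmenting paths).
In the residual at optimum, the set reachable from S is {S, mux, pump}.
Cut edges: S→valve (cap 2), mux→core (cap 3), pump→sink (cap 2). Sum = 7.

7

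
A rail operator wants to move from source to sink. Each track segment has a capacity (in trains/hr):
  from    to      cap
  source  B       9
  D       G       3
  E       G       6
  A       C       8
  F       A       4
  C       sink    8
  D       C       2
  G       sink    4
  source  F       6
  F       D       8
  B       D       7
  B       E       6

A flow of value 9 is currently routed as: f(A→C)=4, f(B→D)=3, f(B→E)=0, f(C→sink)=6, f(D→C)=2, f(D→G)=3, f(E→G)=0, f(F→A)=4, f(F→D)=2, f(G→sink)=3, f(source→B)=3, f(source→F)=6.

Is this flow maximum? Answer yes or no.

Residual path source→B→E→G→sink has bottleneck 1 > 0.
Pushing 1 along it raises the flow to 10, so the given flow is not maximum.

No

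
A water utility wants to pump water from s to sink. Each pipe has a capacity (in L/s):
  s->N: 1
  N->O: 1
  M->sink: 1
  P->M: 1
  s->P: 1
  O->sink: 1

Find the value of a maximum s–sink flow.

Augment s->P->M->sink: bottleneck 1. Total 1.
Augment s->N->O->sink: bottleneck 1. Total 2.
No augmenting path remains in the residual graph.

2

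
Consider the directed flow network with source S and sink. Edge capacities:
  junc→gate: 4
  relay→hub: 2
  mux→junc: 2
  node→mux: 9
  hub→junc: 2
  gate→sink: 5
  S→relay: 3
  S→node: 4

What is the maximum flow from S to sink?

4

Augment S→relay→hub→junc→gate→sink: bottleneck 2. Total 2.
Augment S→node→mux→junc→gate→sink: bottleneck 2. Total 4.
No augmenting path remains in the residual graph.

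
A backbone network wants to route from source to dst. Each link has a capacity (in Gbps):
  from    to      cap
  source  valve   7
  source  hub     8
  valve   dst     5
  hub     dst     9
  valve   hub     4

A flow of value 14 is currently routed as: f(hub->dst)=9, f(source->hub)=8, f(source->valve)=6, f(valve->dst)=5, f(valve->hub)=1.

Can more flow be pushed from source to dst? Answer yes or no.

No

Residual reachable from source: {hub, source, valve}; dst is not reachable.
Saturated cut: valve->dst, hub->dst with total capacity 14 = current flow value. Flow is maximum.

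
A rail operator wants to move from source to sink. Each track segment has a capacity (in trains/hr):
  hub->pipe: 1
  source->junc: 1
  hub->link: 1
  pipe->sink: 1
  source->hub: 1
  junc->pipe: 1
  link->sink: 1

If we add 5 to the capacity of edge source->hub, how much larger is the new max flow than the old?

Original max flow = 2.
Even with extra capacity on source->hub, another cut of capacity 2 remains binding.
New max flow = 2. Increase = 0.

0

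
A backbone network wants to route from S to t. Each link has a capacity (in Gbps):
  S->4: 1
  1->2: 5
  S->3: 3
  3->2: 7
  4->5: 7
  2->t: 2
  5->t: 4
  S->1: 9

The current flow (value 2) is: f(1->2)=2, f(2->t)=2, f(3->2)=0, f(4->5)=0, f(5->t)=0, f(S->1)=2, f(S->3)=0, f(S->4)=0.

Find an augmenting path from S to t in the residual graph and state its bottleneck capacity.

S->4->5->t, bottleneck 1

Residual along S->4->5->t: S->4: 1, 4->5: 7, 5->t: 4.
Bottleneck = min = 1.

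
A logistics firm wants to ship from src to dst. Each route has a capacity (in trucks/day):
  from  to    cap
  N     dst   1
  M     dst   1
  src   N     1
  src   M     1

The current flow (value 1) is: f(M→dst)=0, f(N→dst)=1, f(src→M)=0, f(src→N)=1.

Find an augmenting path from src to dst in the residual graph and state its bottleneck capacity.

Residual along src→M→dst: src→M: 1, M→dst: 1.
Bottleneck = min = 1.

src→M→dst, bottleneck 1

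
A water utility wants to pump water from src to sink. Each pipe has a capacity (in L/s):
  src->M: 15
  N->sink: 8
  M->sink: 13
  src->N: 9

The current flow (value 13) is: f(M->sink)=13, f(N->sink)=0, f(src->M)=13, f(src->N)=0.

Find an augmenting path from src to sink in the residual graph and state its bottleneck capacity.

Residual along src->N->sink: src->N: 9, N->sink: 8.
Bottleneck = min = 8.

src->N->sink, bottleneck 8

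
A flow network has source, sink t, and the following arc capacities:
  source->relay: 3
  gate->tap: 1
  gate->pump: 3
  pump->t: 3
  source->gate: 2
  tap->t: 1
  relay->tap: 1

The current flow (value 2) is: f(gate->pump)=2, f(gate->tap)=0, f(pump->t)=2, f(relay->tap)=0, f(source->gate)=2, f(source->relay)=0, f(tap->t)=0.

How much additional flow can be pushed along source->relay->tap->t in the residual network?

1

Residual capacities along the path: source->relay: 3, relay->tap: 1, tap->t: 1.
Minimum is 1.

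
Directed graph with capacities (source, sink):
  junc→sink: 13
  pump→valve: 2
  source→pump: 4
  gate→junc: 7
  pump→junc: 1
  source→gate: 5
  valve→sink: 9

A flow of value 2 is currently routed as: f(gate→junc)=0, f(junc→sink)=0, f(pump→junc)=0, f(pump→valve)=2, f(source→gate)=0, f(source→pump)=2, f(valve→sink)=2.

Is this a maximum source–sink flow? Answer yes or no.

No

Residual path source→pump→junc→sink has bottleneck 1 > 0.
Pushing 1 along it raises the flow to 3, so the given flow is not maximum.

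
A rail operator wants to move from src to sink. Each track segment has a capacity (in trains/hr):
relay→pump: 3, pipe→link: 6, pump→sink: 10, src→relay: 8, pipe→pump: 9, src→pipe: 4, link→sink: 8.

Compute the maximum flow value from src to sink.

Augment src→relay→pump→sink: bottleneck 3. Total 3.
Augment src→pipe→pump→sink: bottleneck 4. Total 7.
No augmenting path remains in the residual graph.

7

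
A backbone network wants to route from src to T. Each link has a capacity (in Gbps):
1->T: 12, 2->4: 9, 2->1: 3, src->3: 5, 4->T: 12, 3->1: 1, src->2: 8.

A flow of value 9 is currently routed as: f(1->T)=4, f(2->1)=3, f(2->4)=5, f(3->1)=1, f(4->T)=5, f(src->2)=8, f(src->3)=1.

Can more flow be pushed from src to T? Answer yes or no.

Residual reachable from src: {3, src}; T is not reachable.
Saturated cut: src->2, 3->1 with total capacity 9 = current flow value. Flow is maximum.

No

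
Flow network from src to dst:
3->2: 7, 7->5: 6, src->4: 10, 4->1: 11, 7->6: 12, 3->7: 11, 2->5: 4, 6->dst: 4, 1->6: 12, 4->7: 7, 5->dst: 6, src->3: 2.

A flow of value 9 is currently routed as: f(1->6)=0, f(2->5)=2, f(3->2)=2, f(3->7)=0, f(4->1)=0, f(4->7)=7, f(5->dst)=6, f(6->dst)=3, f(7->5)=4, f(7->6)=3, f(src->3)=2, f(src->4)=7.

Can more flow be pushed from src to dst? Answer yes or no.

Yes

Residual path src->4->1->6->dst has bottleneck 1 > 0.
Pushing 1 along it raises the flow to 10, so the given flow is not maximum.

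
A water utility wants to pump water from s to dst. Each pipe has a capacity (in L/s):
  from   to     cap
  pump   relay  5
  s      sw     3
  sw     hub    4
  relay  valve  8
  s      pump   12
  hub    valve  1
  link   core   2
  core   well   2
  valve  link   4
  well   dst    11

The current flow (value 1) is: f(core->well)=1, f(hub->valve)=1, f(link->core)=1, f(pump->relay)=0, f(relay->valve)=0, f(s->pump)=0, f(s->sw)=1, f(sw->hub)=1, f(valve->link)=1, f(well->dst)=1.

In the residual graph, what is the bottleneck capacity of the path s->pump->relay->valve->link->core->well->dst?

1

Residual capacities along the path: s->pump: 12, pump->relay: 5, relay->valve: 8, valve->link: 3, link->core: 1, core->well: 1, well->dst: 10.
Minimum is 1.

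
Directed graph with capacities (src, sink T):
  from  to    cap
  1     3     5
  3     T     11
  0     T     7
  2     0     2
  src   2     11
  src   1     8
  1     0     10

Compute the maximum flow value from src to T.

10

Augment src->2->0->T: bottleneck 2. Total 2.
Augment src->1->0->T: bottleneck 5. Total 7.
Augment src->1->3->T: bottleneck 3. Total 10.
No augmenting path remains in the residual graph.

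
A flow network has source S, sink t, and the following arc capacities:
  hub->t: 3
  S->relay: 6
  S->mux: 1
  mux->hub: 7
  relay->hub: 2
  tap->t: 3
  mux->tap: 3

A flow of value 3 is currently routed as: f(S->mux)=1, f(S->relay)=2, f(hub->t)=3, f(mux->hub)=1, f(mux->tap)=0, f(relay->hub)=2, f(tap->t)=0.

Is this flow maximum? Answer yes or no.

Residual reachable from S: {S, relay}; t is not reachable.
Saturated cut: S->mux, relay->hub with total capacity 3 = current flow value. Flow is maximum.

Yes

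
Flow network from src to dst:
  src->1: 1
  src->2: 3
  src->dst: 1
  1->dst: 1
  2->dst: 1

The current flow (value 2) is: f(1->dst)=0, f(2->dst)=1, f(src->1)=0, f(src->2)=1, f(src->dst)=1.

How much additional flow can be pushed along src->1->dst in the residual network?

1

Residual capacities along the path: src->1: 1, 1->dst: 1.
Minimum is 1.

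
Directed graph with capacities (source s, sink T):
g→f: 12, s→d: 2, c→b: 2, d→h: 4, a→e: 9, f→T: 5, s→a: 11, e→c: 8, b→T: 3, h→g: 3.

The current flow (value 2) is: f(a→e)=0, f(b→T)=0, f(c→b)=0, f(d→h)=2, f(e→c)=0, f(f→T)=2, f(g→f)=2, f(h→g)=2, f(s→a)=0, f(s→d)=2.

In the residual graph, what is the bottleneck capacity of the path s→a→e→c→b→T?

Residual capacities along the path: s→a: 11, a→e: 9, e→c: 8, c→b: 2, b→T: 3.
Minimum is 2.

2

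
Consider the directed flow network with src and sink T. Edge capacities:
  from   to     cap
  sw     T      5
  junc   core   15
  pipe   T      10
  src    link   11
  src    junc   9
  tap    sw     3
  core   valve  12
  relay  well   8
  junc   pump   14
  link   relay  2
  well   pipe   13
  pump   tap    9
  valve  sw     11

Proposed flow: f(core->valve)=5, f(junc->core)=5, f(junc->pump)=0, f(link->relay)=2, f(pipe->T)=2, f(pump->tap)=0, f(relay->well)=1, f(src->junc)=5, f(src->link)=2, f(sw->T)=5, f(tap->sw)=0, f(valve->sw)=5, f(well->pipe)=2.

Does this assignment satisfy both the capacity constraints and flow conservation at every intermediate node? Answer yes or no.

No

Conservation fails at relay: inflow 2 ≠ outflow 1.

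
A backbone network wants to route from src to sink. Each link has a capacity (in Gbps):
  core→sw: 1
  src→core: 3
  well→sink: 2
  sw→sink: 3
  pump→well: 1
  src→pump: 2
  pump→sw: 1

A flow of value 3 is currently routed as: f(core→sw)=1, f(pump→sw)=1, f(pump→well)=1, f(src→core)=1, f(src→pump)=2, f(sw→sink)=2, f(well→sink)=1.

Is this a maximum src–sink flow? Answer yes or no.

Yes

Residual reachable from src: {core, src}; sink is not reachable.
Saturated cut: src→pump, core→sw with total capacity 3 = current flow value. Flow is maximum.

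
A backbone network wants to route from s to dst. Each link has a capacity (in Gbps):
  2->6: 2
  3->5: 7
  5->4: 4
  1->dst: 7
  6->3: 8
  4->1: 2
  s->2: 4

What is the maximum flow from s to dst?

Augment s->2->6->3->5->4->1->dst: bottleneck 2. Total 2.
No augmenting path remains in the residual graph.

2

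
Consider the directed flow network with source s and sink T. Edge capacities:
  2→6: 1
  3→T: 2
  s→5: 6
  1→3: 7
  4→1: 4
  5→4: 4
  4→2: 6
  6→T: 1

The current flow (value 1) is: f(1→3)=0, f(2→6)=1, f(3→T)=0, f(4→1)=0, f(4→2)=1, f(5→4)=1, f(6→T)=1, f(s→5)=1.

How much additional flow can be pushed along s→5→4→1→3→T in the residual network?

2

Residual capacities along the path: s→5: 5, 5→4: 3, 4→1: 4, 1→3: 7, 3→T: 2.
Minimum is 2.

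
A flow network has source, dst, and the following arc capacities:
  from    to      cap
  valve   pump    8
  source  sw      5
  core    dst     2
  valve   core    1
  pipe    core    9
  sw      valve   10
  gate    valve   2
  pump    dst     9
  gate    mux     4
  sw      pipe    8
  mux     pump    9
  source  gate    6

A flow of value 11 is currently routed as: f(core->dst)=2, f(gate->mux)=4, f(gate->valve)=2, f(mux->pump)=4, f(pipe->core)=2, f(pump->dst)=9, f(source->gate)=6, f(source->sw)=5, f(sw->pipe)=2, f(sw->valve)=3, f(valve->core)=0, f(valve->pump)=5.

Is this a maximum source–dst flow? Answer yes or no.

Yes

Residual reachable from source: {source}; dst is not reachable.
Saturated cut: source->sw, source->gate with total capacity 11 = current flow value. Flow is maximum.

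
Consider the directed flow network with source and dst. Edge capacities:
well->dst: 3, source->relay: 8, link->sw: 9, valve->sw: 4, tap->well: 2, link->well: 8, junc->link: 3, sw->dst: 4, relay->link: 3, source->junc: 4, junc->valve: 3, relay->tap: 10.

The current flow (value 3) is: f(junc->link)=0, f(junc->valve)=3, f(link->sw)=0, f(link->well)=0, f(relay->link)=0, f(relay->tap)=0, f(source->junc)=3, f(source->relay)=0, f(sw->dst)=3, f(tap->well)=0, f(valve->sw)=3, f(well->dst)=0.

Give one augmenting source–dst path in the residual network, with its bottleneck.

Residual along source->junc->link->sw->dst: source->junc: 1, junc->link: 3, link->sw: 9, sw->dst: 1.
Bottleneck = min = 1.

source->junc->link->sw->dst, bottleneck 1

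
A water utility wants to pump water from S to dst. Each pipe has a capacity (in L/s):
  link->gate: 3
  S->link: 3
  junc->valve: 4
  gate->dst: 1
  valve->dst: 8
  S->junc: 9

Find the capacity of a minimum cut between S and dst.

5

Max flow = 5 (via 2 augmenting paths).
In the residual at optimum, the set reachable from S is {S, gate, junc, link}.
Cut edges: junc->valve (cap 4), gate->dst (cap 1). Sum = 5.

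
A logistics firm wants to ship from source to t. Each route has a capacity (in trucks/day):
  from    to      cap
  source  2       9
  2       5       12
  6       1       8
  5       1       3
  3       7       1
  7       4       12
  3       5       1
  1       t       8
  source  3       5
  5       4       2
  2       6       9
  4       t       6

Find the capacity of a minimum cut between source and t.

11

Max flow = 11 (via 5 augmenting paths).
In the residual at optimum, the set reachable from source is {3, source}.
Cut edges: source->2 (cap 9), 3->7 (cap 1), 3->5 (cap 1). Sum = 11.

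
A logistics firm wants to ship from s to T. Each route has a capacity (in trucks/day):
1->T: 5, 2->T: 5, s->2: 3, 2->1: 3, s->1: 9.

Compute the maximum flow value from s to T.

Augment s->2->T: bottleneck 3. Total 3.
Augment s->1->T: bottleneck 5. Total 8.
No augmenting path remains in the residual graph.

8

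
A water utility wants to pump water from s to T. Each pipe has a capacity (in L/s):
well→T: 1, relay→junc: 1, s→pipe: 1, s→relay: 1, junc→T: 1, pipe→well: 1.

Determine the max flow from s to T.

Augment s→pipe→well→T: bottleneck 1. Total 1.
Augment s→relay→junc→T: bottleneck 1. Total 2.
No augmenting path remains in the residual graph.

2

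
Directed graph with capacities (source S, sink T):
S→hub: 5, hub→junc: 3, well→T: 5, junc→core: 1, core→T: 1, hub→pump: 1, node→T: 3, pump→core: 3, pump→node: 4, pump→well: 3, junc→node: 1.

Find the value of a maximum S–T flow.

3

Augment S→hub→junc→node→T: bottleneck 1. Total 1.
Augment S→hub→junc→core→T: bottleneck 1. Total 2.
Augment S→hub→pump→node→T: bottleneck 1. Total 3.
No augmenting path remains in the residual graph.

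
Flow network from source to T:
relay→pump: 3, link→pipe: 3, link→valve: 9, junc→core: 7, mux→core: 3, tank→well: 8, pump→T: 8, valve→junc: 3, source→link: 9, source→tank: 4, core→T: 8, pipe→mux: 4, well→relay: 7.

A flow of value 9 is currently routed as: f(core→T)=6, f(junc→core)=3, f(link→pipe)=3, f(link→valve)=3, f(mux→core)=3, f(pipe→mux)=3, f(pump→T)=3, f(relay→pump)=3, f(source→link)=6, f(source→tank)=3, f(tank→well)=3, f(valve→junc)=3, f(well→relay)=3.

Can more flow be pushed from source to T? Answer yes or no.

No

Residual reachable from source: {link, relay, source, tank, valve, well}; T is not reachable.
Saturated cut: relay→pump, valve→junc, link→pipe with total capacity 9 = current flow value. Flow is maximum.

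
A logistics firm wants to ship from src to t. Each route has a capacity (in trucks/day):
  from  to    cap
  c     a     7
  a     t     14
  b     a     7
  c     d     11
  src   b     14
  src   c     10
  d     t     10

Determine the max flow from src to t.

Augment src→b→a→t: bottleneck 7. Total 7.
Augment src→c→a→t: bottleneck 7. Total 14.
Augment src→c→d→t: bottleneck 3. Total 17.
No augmenting path remains in the residual graph.

17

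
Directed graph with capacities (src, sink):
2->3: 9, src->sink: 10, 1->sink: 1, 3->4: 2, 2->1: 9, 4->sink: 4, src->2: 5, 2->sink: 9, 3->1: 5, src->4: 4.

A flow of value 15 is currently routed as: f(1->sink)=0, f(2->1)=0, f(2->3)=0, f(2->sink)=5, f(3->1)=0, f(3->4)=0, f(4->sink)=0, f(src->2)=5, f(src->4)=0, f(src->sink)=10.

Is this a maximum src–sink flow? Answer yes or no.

Residual path src->4->sink has bottleneck 4 > 0.
Pushing 4 along it raises the flow to 19, so the given flow is not maximum.

No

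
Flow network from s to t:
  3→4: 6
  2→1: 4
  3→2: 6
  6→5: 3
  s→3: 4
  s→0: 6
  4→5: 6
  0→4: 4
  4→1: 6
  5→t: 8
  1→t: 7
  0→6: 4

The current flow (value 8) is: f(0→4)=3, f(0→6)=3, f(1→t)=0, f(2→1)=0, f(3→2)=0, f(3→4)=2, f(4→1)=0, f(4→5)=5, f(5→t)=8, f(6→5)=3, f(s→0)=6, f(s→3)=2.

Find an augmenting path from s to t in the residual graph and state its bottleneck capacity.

s→3→4→1→t, bottleneck 2

Residual along s→3→4→1→t: s→3: 2, 3→4: 4, 4→1: 6, 1→t: 7.
Bottleneck = min = 2.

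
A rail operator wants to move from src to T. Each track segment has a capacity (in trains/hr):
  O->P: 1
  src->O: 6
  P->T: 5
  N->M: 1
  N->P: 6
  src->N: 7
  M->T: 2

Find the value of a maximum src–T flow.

Augment src->O->P->T: bottleneck 1. Total 1.
Augment src->N->P->T: bottleneck 4. Total 5.
Augment src->N->M->T: bottleneck 1. Total 6.
No augmenting path remains in the residual graph.

6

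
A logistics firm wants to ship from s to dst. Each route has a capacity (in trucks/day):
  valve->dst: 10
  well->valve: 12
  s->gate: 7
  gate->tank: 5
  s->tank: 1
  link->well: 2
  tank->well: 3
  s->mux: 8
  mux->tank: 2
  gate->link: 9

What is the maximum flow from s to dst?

Augment s->tank->well->valve->dst: bottleneck 1. Total 1.
Augment s->gate->link->well->valve->dst: bottleneck 2. Total 3.
Augment s->gate->tank->well->valve->dst: bottleneck 2. Total 5.
No augmenting path remains in the residual graph.

5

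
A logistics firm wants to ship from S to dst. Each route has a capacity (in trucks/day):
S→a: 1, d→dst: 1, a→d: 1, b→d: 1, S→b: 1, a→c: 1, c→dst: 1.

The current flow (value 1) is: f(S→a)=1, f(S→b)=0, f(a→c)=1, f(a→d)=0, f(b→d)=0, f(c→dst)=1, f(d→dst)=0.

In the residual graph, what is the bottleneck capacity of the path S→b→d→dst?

Residual capacities along the path: S→b: 1, b→d: 1, d→dst: 1.
Minimum is 1.

1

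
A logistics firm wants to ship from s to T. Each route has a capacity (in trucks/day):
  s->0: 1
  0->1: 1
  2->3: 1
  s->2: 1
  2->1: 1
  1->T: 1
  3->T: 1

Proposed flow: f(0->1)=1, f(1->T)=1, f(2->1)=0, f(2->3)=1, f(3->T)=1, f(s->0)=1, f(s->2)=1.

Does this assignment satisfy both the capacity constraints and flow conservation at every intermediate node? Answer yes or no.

Every edge has 0 ≤ f(e) ≤ cap(e).
At each intermediate node, inflow equals outflow.

Yes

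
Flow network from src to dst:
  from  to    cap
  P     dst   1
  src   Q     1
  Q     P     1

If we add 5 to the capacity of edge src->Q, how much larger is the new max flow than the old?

0

Original max flow = 1.
Even with extra capacity on src->Q, another cut of capacity 1 remains binding.
New max flow = 1. Increase = 0.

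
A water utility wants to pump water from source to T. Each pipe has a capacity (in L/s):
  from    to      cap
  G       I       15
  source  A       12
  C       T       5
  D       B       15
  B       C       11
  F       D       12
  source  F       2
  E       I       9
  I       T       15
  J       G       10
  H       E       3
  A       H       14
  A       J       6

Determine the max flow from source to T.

Augment source->F->D->B->C->T: bottleneck 2. Total 2.
Augment source->A->J->G->I->T: bottleneck 6. Total 8.
Augment source->A->H->E->I->T: bottleneck 3. Total 11.
No augmenting path remains in the residual graph.

11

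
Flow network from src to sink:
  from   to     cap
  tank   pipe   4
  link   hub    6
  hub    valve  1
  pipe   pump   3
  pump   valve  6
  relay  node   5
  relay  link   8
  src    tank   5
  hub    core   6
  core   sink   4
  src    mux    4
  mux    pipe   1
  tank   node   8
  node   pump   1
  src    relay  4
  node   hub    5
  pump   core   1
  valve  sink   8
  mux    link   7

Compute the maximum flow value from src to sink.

Augment src→relay→link→hub→core→sink: bottleneck 4. Total 4.
Augment src→mux→pipe→pump→valve→sink: bottleneck 1. Total 5.
Augment src→mux→link→hub→valve→sink: bottleneck 1. Total 6.
Augment src→tank→pipe→pump→valve→sink: bottleneck 2. Total 8.
Augment src→tank→node→pump→valve→sink: bottleneck 1. Total 9.
No augmenting path remains in the residual graph.

9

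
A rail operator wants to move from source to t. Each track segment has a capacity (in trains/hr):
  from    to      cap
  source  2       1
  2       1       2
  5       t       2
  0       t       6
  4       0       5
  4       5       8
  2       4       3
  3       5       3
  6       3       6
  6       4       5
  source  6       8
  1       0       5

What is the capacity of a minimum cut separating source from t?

8

Max flow = 8 (via 3 augmenting paths).
In the residual at optimum, the set reachable from source is {3, 5, 6, source}.
Cut edges: source->2 (cap 1), 6->4 (cap 5), 5->t (cap 2). Sum = 8.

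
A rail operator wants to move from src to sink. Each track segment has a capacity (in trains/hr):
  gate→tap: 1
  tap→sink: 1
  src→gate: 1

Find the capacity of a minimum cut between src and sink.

1

Max flow = 1 (via 1 augmenting path).
In the residual at optimum, the set reachable from src is {src}.
Cut edges: src→gate (cap 1). Sum = 1.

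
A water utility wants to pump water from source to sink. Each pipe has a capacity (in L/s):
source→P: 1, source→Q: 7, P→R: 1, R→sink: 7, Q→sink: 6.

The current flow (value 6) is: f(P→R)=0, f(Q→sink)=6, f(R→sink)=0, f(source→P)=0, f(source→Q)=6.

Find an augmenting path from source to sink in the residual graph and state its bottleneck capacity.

Residual along source→P→R→sink: source→P: 1, P→R: 1, R→sink: 7.
Bottleneck = min = 1.

source→P→R→sink, bottleneck 1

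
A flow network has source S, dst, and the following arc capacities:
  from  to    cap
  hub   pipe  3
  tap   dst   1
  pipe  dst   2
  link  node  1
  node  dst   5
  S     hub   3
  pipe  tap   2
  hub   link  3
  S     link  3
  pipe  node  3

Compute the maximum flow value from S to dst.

Augment S->hub->pipe->dst: bottleneck 2. Total 2.
Augment S->link->node->dst: bottleneck 1. Total 3.
Augment S->hub->pipe->node->dst: bottleneck 1. Total 4.
No augmenting path remains in the residual graph.

4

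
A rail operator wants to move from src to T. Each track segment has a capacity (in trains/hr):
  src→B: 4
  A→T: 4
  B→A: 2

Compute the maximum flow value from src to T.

Augment src→B→A→T: bottleneck 2. Total 2.
No augmenting path remains in the residual graph.

2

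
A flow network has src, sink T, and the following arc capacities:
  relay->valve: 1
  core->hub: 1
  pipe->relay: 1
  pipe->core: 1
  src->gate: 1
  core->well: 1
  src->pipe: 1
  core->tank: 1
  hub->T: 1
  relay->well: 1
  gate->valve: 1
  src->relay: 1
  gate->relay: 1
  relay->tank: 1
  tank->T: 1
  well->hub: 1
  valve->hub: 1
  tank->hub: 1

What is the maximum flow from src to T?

Augment src->relay->tank->T: bottleneck 1. Total 1.
Augment src->gate->valve->hub->T: bottleneck 1. Total 2.
No augmenting path remains in the residual graph.

2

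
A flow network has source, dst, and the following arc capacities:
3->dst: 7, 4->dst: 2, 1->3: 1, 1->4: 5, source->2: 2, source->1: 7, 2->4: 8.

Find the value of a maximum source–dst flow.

Augment source->1->3->dst: bottleneck 1. Total 1.
Augment source->1->4->dst: bottleneck 2. Total 3.
No augmenting path remains in the residual graph.

3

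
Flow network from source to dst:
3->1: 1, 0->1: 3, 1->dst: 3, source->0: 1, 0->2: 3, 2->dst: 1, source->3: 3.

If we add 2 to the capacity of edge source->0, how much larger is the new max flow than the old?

2

Original max flow = 2.
After raising cap(source->0), augmenting paths through that edge carry 2 more units.
New max flow = 4. Increase = 2.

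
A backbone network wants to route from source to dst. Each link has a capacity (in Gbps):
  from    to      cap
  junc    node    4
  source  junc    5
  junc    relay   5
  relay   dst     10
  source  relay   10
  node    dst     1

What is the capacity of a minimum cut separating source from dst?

11

Max flow = 11 (via 2 augmenting paths).
In the residual at optimum, the set reachable from source is {junc, node, relay, source}.
Cut edges: node->dst (cap 1), relay->dst (cap 10). Sum = 11.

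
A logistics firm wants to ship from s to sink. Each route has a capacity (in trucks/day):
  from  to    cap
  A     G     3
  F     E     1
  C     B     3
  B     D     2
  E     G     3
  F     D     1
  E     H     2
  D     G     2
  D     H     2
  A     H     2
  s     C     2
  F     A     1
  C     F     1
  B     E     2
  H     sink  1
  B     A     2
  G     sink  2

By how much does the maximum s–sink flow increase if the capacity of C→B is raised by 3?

Original max flow = 2.
Edge C→B does not cross the min cut (source side {s}), so extra capacity there cannot help.
New max flow = 2. Increase = 0.

0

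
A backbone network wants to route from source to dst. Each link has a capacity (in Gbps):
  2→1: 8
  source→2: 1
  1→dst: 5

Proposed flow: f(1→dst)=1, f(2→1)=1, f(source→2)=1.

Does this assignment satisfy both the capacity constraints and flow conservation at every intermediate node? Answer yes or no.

Yes

Every edge has 0 ≤ f(e) ≤ cap(e).
At each intermediate node, inflow equals outflow.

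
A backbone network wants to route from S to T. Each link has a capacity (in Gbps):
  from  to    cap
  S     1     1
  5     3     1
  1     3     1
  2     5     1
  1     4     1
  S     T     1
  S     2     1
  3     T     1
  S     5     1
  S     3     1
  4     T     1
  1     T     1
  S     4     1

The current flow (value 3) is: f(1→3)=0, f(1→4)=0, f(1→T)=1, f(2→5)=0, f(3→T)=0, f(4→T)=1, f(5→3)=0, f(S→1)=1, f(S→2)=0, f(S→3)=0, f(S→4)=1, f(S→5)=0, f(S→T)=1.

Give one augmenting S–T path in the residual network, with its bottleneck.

Residual along S→3→T: S→3: 1, 3→T: 1.
Bottleneck = min = 1.

S→3→T, bottleneck 1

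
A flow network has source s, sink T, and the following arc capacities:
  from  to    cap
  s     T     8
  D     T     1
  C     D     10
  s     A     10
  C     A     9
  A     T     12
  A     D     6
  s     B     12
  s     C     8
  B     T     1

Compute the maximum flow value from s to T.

22

Augment s->T: bottleneck 8. Total 8.
Augment s->A->T: bottleneck 10. Total 18.
Augment s->B->T: bottleneck 1. Total 19.
Augment s->C->A->T: bottleneck 2. Total 21.
Augment s->C->D->T: bottleneck 1. Total 22.
No augmenting path remains in the residual graph.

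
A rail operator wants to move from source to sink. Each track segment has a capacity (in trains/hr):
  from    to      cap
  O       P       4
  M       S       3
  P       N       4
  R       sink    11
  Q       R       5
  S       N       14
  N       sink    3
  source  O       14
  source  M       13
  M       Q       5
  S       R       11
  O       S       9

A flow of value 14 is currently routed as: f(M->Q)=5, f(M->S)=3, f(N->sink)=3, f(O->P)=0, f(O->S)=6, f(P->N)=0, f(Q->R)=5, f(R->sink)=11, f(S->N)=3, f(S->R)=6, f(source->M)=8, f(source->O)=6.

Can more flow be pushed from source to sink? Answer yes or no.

Residual reachable from source: {M, N, O, P, Q, R, S, source}; sink is not reachable.
Saturated cut: R->sink, N->sink with total capacity 14 = current flow value. Flow is maximum.

No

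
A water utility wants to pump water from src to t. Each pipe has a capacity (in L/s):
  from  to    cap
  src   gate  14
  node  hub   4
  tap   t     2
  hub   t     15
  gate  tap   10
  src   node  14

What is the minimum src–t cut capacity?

Max flow = 6 (via 2 augmenting paths).
In the residual at optimum, the set reachable from src is {gate, node, src, tap}.
Cut edges: node->hub (cap 4), tap->t (cap 2). Sum = 6.

6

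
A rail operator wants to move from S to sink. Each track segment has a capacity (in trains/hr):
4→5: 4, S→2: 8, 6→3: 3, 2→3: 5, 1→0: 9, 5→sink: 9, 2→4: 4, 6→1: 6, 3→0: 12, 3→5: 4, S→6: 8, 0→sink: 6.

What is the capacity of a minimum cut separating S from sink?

Max flow = 14 (via 4 augmenting paths).
In the residual at optimum, the set reachable from S is {0, 1, 2, 3, 6, S}.
Cut edges: 2→4 (cap 4), 3→5 (cap 4), 0→sink (cap 6). Sum = 14.

14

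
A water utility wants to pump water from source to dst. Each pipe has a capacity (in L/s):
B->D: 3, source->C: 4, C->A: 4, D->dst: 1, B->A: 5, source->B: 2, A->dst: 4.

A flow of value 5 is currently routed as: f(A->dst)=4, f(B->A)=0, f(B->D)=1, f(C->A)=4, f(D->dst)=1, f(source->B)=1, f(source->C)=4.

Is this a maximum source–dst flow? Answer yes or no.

Yes

Residual reachable from source: {A, B, C, D, source}; dst is not reachable.
Saturated cut: A->dst, D->dst with total capacity 5 = current flow value. Flow is maximum.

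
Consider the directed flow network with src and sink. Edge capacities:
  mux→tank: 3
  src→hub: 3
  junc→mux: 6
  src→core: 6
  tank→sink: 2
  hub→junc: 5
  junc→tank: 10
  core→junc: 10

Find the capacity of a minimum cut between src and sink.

2

Max flow = 2 (via 1 augmenting path).
In the residual at optimum, the set reachable from src is {core, hub, junc, mux, src, tank}.
Cut edges: tank→sink (cap 2). Sum = 2.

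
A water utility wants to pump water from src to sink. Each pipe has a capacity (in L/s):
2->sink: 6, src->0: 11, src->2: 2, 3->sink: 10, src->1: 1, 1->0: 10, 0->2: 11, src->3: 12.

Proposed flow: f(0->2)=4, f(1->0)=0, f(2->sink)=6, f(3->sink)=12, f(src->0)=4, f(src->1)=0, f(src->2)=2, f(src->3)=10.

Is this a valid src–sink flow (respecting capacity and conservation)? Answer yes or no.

No

Capacity violated on 3->sink: flow 12 > capacity 10.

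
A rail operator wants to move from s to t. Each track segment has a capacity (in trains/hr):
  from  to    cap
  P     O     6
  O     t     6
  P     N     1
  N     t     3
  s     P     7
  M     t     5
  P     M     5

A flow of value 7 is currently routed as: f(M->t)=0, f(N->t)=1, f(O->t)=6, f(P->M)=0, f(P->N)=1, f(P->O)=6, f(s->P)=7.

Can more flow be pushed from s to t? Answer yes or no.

Residual reachable from s: {s}; t is not reachable.
Saturated cut: s->P with total capacity 7 = current flow value. Flow is maximum.

No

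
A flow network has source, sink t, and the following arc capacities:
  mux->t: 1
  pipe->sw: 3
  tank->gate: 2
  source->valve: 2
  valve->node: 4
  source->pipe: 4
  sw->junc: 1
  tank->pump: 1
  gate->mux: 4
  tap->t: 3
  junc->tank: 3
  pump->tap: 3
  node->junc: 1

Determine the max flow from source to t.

2

Augment source->pipe->sw->junc->tank->pump->tap->t: bottleneck 1. Total 1.
Augment source->valve->node->junc->tank->gate->mux->t: bottleneck 1. Total 2.
No augmenting path remains in the residual graph.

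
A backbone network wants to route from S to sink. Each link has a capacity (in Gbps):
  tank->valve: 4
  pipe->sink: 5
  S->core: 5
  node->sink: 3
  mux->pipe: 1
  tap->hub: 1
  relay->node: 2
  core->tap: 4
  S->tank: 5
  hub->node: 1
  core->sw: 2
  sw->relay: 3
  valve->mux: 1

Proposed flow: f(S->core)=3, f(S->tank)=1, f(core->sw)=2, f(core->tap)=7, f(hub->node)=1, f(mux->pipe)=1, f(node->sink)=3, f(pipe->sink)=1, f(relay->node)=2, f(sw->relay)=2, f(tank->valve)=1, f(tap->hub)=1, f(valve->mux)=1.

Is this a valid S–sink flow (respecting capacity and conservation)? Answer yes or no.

Capacity violated on core->tap: flow 7 > capacity 4.

No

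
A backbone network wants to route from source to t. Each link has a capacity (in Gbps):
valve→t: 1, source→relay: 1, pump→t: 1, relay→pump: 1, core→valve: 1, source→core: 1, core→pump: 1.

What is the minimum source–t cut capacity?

Max flow = 2 (via 2 augmenting paths).
In the residual at optimum, the set reachable from source is {source}.
Cut edges: source→relay (cap 1), source→core (cap 1). Sum = 2.

2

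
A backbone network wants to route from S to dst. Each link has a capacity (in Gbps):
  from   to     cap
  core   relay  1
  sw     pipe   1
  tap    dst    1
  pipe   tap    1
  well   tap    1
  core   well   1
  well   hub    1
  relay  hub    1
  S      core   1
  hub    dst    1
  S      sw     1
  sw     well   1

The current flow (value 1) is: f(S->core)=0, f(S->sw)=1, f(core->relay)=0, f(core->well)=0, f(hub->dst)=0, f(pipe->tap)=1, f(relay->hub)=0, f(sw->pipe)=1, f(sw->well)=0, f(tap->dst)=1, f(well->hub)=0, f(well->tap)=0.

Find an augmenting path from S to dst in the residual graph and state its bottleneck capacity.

S->core->well->hub->dst, bottleneck 1

Residual along S->core->well->hub->dst: S->core: 1, core->well: 1, well->hub: 1, hub->dst: 1.
Bottleneck = min = 1.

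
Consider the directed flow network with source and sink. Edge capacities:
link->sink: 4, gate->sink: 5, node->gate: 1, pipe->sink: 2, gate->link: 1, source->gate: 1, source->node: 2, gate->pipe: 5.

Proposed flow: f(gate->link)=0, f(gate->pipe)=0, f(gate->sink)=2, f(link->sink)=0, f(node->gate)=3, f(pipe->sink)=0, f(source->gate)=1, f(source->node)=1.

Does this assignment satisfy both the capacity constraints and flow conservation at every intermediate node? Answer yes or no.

Capacity violated on node->gate: flow 3 > capacity 1.

No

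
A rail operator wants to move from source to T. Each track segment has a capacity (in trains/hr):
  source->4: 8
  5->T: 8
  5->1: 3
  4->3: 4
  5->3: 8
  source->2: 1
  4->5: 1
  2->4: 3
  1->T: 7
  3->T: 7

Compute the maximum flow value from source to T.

Augment source->4->5->T: bottleneck 1. Total 1.
Augment source->4->3->T: bottleneck 4. Total 5.
No augmenting path remains in the residual graph.

5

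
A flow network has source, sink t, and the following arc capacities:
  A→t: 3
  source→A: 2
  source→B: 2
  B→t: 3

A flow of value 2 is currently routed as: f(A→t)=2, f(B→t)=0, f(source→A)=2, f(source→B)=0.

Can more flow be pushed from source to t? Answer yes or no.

Residual path source→B→t has bottleneck 2 > 0.
Pushing 2 along it raises the flow to 4, so the given flow is not maximum.

Yes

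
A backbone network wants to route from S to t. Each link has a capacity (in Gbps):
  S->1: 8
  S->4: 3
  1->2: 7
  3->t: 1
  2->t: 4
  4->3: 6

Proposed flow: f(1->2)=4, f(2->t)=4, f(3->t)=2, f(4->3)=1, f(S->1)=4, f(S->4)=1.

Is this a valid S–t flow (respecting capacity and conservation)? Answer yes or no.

Capacity violated on 3->t: flow 2 > capacity 1.

No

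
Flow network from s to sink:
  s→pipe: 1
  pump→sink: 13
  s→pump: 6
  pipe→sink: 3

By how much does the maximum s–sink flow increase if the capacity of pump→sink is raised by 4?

0

Original max flow = 7.
Edge pump→sink does not cross the min cut (source side {s}), so extra capacity there cannot help.
New max flow = 7. Increase = 0.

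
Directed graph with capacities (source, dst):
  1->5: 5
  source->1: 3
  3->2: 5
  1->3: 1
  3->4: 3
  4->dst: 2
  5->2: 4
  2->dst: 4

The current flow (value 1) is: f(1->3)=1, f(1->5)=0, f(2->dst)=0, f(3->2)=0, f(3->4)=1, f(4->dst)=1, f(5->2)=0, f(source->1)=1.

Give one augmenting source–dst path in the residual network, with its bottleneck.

source->1->5->2->dst, bottleneck 2

Residual along source->1->5->2->dst: source->1: 2, 1->5: 5, 5->2: 4, 2->dst: 4.
Bottleneck = min = 2.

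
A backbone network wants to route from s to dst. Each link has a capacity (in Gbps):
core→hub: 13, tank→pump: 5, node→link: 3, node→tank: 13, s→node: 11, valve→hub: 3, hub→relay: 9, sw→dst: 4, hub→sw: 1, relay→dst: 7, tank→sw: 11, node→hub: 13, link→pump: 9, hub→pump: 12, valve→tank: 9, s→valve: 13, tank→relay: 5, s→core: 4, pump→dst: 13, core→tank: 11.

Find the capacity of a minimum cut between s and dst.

Max flow = 24 (via 7 augmenting paths).
In the residual at optimum, the set reachable from s is {core, hub, link, node, pump, relay, s, sw, tank, valve}.
Cut edges: sw→dst (cap 4), pump→dst (cap 13), relay→dst (cap 7). Sum = 24.

24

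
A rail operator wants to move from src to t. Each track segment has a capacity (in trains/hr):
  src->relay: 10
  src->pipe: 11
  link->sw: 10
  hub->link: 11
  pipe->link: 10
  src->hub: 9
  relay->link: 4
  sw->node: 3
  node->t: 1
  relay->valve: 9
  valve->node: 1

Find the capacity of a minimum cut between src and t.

Max flow = 1 (via 1 augmenting path).
In the residual at optimum, the set reachable from src is {hub, link, node, pipe, relay, src, sw, valve}.
Cut edges: node->t (cap 1). Sum = 1.

1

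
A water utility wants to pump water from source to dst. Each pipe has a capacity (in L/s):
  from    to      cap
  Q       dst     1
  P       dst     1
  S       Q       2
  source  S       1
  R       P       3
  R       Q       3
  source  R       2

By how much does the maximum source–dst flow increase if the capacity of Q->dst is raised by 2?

Original max flow = 2.
After raising cap(Q->dst), augmenting paths through that edge carry 1 more unit.
New max flow = 3. Increase = 1.

1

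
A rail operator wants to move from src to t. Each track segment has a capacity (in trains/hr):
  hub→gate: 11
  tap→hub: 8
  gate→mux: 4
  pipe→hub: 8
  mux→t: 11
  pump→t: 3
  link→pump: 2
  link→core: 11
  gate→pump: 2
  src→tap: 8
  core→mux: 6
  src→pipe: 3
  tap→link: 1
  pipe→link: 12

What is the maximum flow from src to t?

10

Augment src→tap→link→pump→t: bottleneck 1. Total 1.
Augment src→pipe→link→pump→t: bottleneck 1. Total 2.
Augment src→tap→hub→gate→pump→t: bottleneck 1. Total 3.
Augment src→tap→hub→gate→mux→t: bottleneck 4. Total 7.
Augment src→pipe→link→core→mux→t: bottleneck 2. Total 9.
Augment src→tap→hub→gate→pump→link→core→mux→t: bottleneck 1. Total 10.
No augmenting path remains in the residual graph.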